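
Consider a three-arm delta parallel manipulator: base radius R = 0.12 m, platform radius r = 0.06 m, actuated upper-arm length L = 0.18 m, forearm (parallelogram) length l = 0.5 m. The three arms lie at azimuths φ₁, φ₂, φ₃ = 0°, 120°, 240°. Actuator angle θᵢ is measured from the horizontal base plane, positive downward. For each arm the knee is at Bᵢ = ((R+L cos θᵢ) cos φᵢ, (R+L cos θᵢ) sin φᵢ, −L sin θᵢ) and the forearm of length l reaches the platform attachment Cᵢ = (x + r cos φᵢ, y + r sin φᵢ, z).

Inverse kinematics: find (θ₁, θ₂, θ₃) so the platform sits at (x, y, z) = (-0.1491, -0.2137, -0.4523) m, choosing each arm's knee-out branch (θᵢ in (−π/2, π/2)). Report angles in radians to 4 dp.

rotate P by −φ1: (-0.1491, -0.2137, -0.4523)
  A cos θ + B sin θ = C:  0.2091·cos θ + -0.4523·sin θ = -0.2121
  θ1 = atan2(B,A) + arccos(C/0.4983) = 0.8728
arm 2 (φ=120.0°): x'=-0.1105, y'=0.2360
  A cos θ + B sin θ = C:  0.1705·cos θ + -0.4523·sin θ = -0.1993
  γ=atan2(-0.4523,0.1705)=-1.2103;  ψ=arccos(-0.4122)=1.9957;  θ2=γ+ψ≈0.7854
arm 3 (φ=240.0°): x'=0.2596, y'=-0.0223
  A cos θ + B sin θ = C:  -0.1996·cos θ + -0.4523·sin θ = -0.0759
  θ3 = atan2(B,A) + arccos(C/0.4944) = -0.2615

θ₁ = 0.8728, θ₂ = 0.7854, θ₃ = -0.2615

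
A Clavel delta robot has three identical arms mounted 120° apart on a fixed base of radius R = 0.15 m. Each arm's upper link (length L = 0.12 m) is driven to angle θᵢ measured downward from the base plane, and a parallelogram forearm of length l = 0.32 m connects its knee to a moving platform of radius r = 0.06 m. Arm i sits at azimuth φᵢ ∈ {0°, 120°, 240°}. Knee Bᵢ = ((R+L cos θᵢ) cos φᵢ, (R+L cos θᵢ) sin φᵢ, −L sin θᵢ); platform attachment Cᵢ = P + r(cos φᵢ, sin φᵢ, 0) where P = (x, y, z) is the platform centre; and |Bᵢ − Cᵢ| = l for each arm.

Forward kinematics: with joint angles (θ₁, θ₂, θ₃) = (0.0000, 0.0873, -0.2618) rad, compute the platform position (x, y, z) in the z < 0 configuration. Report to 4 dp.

(-0.0071, -0.0261, -0.2336)

φ1=0.0°: virtual centre (0.2100, 0.0000, 0.0000), radius l
arm 2 at φ=120.0°: ρ2 = 0.2095;  O2 = (-0.1048, 0.1815, -0.0105)
φ3=240.0°: virtual centre (-0.1030, -0.1783, 0.0311), radius l
subtract pairs → two planes through P
plane₁₂: -0.6295x+0.3629y+-0.0209z = -0.0001
Cramer: x(z) = 0.0007+0.0334z;  y(z) = 0.0009+0.1156z
sphere 1 gives Az²+Bz+C=0 with A=1.0145, B=-0.0138, C=-0.0586;  B²−4AC=0.2379;  roots -0.2336, 0.2472;  negative root z = -0.2336
x = -0.0071, y = -0.0261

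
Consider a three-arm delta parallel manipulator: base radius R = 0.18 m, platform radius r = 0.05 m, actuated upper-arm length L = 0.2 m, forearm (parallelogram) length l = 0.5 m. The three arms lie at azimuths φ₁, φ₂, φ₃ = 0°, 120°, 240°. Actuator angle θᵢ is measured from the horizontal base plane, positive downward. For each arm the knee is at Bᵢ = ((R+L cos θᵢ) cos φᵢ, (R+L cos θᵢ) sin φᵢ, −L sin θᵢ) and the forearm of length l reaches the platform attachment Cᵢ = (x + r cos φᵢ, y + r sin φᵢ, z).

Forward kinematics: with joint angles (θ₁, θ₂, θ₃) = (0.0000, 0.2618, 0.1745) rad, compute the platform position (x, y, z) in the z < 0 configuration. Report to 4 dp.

(0.0369, -0.0132, -0.4049)

S1 = (0.3300·cos0.0°, 0.3300·sin0.0°, 0.0000) = (0.3300, 0.0000, 0.0000)
arm 2 at φ=120.0°: (R−r)+L cos θ2 = 0.3232;  S2 = (-0.1616, 0.2799, -0.0518)
arm 3 at φ=240.0°: (R−r)+L cos θ3 = 0.3270;  S3 = (-0.1635, -0.2832, -0.0347)
eliminate P² terms by subtracting sphere 1 from 2 and 3
[-0.9832 0.5598 -0.1035]·P = -0.0018;  [-0.9870 -0.5663 -0.0694]·P = -0.0008
Cramer: x(z) = 0.0013-0.0879z;  y(z) = -0.0009+0.0306z
into |P−S₁|² = l²: 1.0087z² + 0.0577z + -0.1420 = 0;  Δ = 0.5761;  z = -0.4049 or 0.3476 → z<0 root = -0.4049
x = 0.0369, y = -0.0132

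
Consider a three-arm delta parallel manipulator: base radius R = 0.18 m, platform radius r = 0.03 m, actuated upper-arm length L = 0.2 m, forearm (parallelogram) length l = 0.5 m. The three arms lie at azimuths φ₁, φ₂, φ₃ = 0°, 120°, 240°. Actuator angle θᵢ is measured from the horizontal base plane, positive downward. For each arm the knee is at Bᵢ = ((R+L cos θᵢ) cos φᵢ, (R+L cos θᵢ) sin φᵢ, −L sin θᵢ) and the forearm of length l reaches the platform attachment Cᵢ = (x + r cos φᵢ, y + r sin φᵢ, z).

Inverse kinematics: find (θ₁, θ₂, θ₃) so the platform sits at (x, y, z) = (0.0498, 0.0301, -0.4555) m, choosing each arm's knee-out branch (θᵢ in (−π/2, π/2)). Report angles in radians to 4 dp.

φ1=0.0° → target in arm frame (0.0498, 0.0301)
  A cos θ + B sin θ = C:  0.1002·cos θ + -0.4555·sin θ = -0.0211
  √(A²+B²)=0.4664;  θ1 = -1.3543+1.6160 ≈ 0.2617
φ2=120.0° → target in arm frame (0.0012, -0.0582)
  e−x'=0.1488;  (l²−L²−(e−x')²−y'²−z²)/2L = -0.0575
  θ2 = atan2(B,A) + arccos(C/0.4792) = 0.4362
arm 3 (φ=240.0°): x'=-0.0510, y'=0.0281
  e−x'=0.2010;  (l²−L²−(e−x')²−y'²−z²)/2L = -0.0966
  θ3 = atan2(B,A) + arccos(C/0.4979) = 0.6109

θ₁ = 0.2617, θ₂ = 0.4362, θ₃ = 0.6109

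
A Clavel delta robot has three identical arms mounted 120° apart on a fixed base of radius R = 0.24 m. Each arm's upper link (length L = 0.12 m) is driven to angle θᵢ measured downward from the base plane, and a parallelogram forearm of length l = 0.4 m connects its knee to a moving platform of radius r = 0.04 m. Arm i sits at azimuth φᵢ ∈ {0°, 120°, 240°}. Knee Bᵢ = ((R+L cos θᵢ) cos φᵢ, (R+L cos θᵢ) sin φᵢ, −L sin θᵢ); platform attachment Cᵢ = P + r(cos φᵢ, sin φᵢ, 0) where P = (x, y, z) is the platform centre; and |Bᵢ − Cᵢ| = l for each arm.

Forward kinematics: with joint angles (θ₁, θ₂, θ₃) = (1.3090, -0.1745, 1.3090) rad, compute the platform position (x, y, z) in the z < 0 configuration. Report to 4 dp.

φ1=0.0°: virtual centre (0.2311, 0.0000, -0.1159), radius l
φ2=120.0°: virtual centre (-0.1591, 0.2755, 0.0208), radius l
S3 = (0.2311·cos240.0°, 0.2311·sin240.0°, -0.1159) = (-0.1155, -0.2001, -0.1159)
eliminate P² terms by subtracting sphere 1 from 2 and 3
linear system: -0.7803x+0.5511y = 0.0348−0.2735z; -0.6932x+-0.4002y = 0.0000−0.0000z
det = 0.6943;  x = -0.0201+0.1576z,  y = 0.0348+-0.2731z
sphere 1 gives Az²+Bz+C=0 with A=1.0994, B=0.1336, C=-0.0823;  B²−4AC=0.3797;  roots -0.3410, 0.2195;  negative root z = -0.3410
x = -0.0738, y = 0.1279

(-0.0738, 0.1279, -0.3410)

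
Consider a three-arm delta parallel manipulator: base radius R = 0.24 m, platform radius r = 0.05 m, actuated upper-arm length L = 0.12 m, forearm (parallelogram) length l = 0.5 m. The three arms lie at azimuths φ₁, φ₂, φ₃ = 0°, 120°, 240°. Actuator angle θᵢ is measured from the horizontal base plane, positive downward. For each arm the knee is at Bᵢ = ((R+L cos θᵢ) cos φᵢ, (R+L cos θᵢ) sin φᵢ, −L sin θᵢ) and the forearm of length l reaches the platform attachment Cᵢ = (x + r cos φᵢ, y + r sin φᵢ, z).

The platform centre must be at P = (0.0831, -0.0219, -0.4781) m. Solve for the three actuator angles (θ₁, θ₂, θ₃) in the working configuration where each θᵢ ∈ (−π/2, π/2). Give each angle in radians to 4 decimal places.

θ₁ = 0.2615, θ₂ = 0.9595, θ₃ = 0.7853

arm 1 (φ=0.0°): x'=0.0831, y'=-0.0219
  A=0.1069, B=-0.4781, C=(l²−L²−A²−y'²−z²)/(2L)=-0.0204
  γ=atan2(-0.4781,0.1069)=-1.3508;  ψ=arccos(-0.0416)=1.6124;  θ1=γ+ψ≈0.2615
φ2=120.0° → target in arm frame (-0.0605, -0.0610)
  e−x'=0.2505;  (l²−L²−(e−x')²−y'²−z²)/2L = -0.2478
  θ2 = atan2(B,A) + arccos(C/0.5398) = 0.9595
φ3=240.0° → target in arm frame (-0.0226, 0.0829)
  A cos θ + B sin θ = C:  0.2126·cos θ + -0.4781·sin θ = -0.1877
  √(A²+B²)=0.5232;  θ3 = -1.1524+1.9377 ≈ 0.7853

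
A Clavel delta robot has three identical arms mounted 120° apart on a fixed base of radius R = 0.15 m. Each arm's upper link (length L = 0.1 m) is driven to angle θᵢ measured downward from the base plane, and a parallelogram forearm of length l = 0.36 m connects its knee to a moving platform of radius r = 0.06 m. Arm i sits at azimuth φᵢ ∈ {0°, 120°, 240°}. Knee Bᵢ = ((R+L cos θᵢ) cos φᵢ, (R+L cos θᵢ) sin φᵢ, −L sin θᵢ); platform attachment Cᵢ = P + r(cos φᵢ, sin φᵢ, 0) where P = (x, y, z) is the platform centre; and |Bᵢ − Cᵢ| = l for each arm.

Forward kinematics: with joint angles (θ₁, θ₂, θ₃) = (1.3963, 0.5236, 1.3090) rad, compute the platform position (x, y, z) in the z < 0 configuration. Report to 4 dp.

φ1=0.0°: virtual centre (0.1074, 0.0000, -0.0985), radius l
S2 = (0.1766·cos120.0°, 0.1766·sin120.0°, -0.0500) = (-0.0883, 0.1529, -0.0500)
arm 3 at φ=240.0°: (R−r)+L cos θ3 = 0.1159;  S3 = (-0.0579, -0.1004, -0.0966)
subtract pairs → two planes through P
[-0.3913 0.3059 0.0970]·P = 0.0125;  [-0.3306 -0.2007 0.0038]·P = 0.0015
det = 0.1797;  x = -0.0165+0.1147z,  y = 0.0196+-0.1702z
into |P−S₁|² = l²: 1.0421z² + 0.1619z + -0.1042 = 0;  Δ = 0.4604;  z = -0.4032 or 0.2479 → z<0 root = -0.4032
x = -0.0628, y = 0.0882

(-0.0628, 0.0882, -0.4032)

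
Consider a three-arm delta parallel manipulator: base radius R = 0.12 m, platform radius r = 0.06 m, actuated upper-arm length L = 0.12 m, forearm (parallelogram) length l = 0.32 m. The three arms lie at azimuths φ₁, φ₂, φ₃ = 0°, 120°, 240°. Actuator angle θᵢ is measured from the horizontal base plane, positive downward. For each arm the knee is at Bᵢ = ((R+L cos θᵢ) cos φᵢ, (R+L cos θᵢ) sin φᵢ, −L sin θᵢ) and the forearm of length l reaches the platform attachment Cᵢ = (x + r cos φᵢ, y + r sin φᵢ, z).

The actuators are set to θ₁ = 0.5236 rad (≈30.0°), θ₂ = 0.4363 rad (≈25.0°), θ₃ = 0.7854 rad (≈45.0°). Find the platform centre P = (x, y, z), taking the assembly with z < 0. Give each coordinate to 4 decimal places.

(0.0147, 0.0485, -0.3389)

centre 1 = (0.1639·cos0.0°, 0.1639·sin0.0°, -0.0600) = (0.1639, 0.0000, -0.0600)
φ2=120.0°: virtual centre (-0.0844, 0.1461, -0.0507), radius l
centre 3 = (0.1449·cos240.0°, 0.1449·sin240.0°, -0.0849) = (-0.0724, -0.1254, -0.0849)
eliminate P² terms by subtracting sphere 1 from 2 and 3
linear system: -0.4966x+0.2923y = 0.0006−0.0186z; -0.4727x+-0.2509y = -0.0023−-0.0497z
det = 0.2628;  x = 0.0020+-0.0376z,  y = 0.0054+-0.1274z
into |P−centre ₁|² = l²: 1.0176z² + 0.1308z + -0.0725 = 0;  Δ = 0.3124;  z = -0.3389 or 0.2104 → z<0 root = -0.3389
x = 0.0147, y = 0.0485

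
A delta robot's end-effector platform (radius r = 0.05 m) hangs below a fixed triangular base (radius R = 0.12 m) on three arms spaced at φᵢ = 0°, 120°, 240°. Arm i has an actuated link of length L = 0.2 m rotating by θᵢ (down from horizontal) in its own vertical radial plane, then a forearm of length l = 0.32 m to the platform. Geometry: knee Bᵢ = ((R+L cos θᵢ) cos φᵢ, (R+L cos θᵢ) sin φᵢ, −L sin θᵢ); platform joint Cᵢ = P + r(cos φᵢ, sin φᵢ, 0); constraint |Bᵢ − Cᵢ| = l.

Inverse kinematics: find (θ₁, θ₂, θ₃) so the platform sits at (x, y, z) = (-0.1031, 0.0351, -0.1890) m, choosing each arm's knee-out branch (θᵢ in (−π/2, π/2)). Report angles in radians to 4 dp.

rotate P by −φ1: (-0.1031, 0.0351, -0.1890)
  e−x'=0.1731;  (l²−L²−(e−x')²−y'²−z²)/2L = -0.0113
  γ=atan2(-0.1890,0.1731)=-0.8293;  ψ=arccos(-0.0441)=1.6149;  θ1=γ+ψ≈0.7856
arm 2 (φ=120.0°): x'=0.0819, y'=0.0717
  e−x'=-0.0119;  (l²−L²−(e−x')²−y'²−z²)/2L = 0.0535
  γ=atan2(-0.1890,-0.0119)=-1.6339;  ψ=arccos(0.2824)=1.2845;  θ2=γ+ψ≈-0.3494
φ3=240.0° → target in arm frame (0.0212, -0.1068)
  e−x'=0.0488;  (l²−L²−(e−x')²−y'²−z²)/2L = 0.0322
  √(A²+B²)=0.1952;  θ3 = -1.3179+1.4051 ≈ 0.0872

θ₁ = 0.7856, θ₂ = -0.3494, θ₃ = 0.0872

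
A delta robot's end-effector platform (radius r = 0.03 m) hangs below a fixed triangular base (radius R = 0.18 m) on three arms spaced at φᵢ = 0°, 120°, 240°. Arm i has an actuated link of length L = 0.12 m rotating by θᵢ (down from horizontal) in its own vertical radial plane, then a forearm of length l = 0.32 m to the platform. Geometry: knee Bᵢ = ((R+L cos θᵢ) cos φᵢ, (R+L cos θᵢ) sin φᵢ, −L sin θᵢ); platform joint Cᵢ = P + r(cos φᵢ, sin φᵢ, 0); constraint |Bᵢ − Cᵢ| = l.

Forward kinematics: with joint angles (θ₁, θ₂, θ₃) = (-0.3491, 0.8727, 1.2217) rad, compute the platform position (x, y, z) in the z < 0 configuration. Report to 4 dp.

arm 1 at φ=0.0°: e+L cos θ1 = 0.2628;  S1 = (0.2628, 0.0000, 0.0410)
φ2=120.0°: virtual centre (-0.1136, 0.1967, -0.0919), radius l
φ3=240.0°: virtual centre (-0.0955, -0.1655, -0.1128), radius l
subtract pairs → two planes through P
linear system: -0.7527x+0.3934y = -0.0107−-0.2659z; -0.7166x+-0.3309y = -0.0215−-0.3076z
det = 0.5310;  x = 0.0226+-0.3937z,  y = 0.0161+-0.0771z
into |P−S₁|² = l²: 1.1609z² + 0.1045z + -0.0428 = 0;  Δ = 0.2096;  z = -0.2422 or 0.1522 → z<0 root = -0.2422
x = 0.1179, y = 0.0348

(0.1179, 0.0348, -0.2422)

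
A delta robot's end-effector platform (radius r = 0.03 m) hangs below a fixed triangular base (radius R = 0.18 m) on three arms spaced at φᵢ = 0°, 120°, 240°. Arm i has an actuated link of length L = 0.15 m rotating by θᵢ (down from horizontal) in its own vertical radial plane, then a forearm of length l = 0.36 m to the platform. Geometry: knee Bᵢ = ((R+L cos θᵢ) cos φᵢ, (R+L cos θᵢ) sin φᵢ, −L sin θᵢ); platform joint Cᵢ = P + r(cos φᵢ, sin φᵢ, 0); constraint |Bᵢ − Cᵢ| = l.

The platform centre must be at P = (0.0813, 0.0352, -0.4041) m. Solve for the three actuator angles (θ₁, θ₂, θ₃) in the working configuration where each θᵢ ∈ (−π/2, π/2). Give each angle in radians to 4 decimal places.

θ₁ = 0.6983, θ₂ = 1.1348, θ₃ = 1.3965

arm 1 (φ=0.0°): x'=0.0813, y'=0.0352
  e−x'=0.0687;  (l²−L²−(e−x')²−y'²−z²)/2L = -0.2072
  θ1 = atan2(B,A) + arccos(C/0.4099) = 0.6983
φ2=120.0° → target in arm frame (-0.0102, -0.0880)
  A=0.1602, B=-0.4041, C=(l²−L²−A²−y'²−z²)/(2L)=-0.2987
  √(A²+B²)=0.4347;  θ2 = -1.1934+2.3282 ≈ 1.1348
rotate P by −φ3: (-0.0711, 0.0528, -0.4041)
  A=0.2211, B=-0.4041, C=(l²−L²−A²−y'²−z²)/(2L)=-0.3596
  √(A²+B²)=0.4606;  θ3 = -1.0701+2.4665 ≈ 1.3965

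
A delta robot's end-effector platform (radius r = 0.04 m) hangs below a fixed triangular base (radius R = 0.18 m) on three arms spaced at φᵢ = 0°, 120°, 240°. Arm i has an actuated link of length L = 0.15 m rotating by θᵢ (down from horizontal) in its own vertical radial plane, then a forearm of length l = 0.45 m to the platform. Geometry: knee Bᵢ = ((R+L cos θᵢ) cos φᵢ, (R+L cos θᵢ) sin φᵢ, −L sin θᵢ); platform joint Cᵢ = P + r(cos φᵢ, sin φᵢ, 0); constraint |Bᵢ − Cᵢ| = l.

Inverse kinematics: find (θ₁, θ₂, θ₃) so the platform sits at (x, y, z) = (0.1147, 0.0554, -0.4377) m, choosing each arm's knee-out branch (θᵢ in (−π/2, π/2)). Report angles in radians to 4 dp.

arm 1 (φ=0.0°): x'=0.1147, y'=0.0554
  A cos θ + B sin θ = C:  0.0253·cos θ + -0.4377·sin θ = -0.0510
  γ=atan2(-0.4377,0.0253)=-1.5131;  ψ=arccos(-0.1163)=1.6873;  θ1=γ+ψ≈0.1743
φ2=120.0° → target in arm frame (-0.0094, -0.1270)
  A=0.1494, B=-0.4377, C=(l²−L²−A²−y'²−z²)/(2L)=-0.1668
  γ=atan2(-0.4377,0.1494)=-1.2419;  ψ=arccos(-0.3606)=1.9397;  θ2=γ+ψ≈0.6978
arm 3 (φ=240.0°): x'=-0.1053, y'=0.0716
  A=0.2453, B=-0.4377, C=(l²−L²−A²−y'²−z²)/(2L)=-0.2563
  θ3 = atan2(B,A) + arccos(C/0.5018) = 1.0470

θ₁ = 0.1743, θ₂ = 0.6978, θ₃ = 1.0470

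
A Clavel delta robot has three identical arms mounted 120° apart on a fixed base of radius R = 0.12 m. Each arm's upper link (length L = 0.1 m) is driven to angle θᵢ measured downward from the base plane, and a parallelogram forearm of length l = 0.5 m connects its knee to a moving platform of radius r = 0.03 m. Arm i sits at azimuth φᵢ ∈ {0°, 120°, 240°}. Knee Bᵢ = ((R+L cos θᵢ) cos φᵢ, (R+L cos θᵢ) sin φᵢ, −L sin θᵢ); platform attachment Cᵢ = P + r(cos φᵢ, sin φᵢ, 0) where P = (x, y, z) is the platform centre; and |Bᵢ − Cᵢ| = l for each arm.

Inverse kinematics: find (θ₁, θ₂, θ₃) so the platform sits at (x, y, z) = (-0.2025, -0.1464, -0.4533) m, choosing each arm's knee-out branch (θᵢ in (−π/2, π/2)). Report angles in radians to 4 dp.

rotate P by −φ1: (-0.2025, -0.1464, -0.4533)
  A cos θ + B sin θ = C:  0.2925·cos θ + -0.4533·sin θ = -0.3624
  √(A²+B²)=0.5395;  θ1 = -0.9978+2.3073 ≈ 1.3095
rotate P by −φ2: (-0.0255, 0.2486, -0.4533)
  A=0.1155, B=-0.4533, C=(l²−L²−A²−y'²−z²)/(2L)=-0.2031
  θ2 = atan2(B,A) + arccos(C/0.4678) = 0.6986
rotate P by −φ3: (0.2280, -0.1022, -0.4533)
  A cos θ + B sin θ = C:  -0.1380·cos θ + -0.4533·sin θ = 0.0251
  θ3 = atan2(B,A) + arccos(C/0.4739) = -0.3487

θ₁ = 1.3095, θ₂ = 0.6986, θ₃ = -0.3487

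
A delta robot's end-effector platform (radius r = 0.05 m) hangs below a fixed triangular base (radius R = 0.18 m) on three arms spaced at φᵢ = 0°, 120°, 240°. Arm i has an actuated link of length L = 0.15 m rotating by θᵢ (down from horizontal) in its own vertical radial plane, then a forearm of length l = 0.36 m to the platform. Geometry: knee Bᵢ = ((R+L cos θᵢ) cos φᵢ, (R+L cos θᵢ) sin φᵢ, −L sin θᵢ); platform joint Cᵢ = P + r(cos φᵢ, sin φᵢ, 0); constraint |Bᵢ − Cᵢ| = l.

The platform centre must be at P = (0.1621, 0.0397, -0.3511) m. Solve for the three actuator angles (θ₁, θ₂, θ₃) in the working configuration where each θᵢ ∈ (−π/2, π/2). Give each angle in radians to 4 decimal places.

arm 1 (φ=0.0°): x'=0.1621, y'=0.0397
  e−x'=-0.0321;  (l²−L²−(e−x')²−y'²−z²)/2L = -0.0626
  √(A²+B²)=0.3526;  θ1 = -1.6620+1.7493 ≈ 0.0873
arm 2 (φ=120.0°): x'=-0.0467, y'=-0.1602
  e−x'=0.1767;  (l²−L²−(e−x')²−y'²−z²)/2L = -0.2435
  θ2 = atan2(B,A) + arccos(C/0.3930) = 1.1344
rotate P by −φ3: (-0.1154, 0.1205, -0.3511)
  A=0.2454, B=-0.3511, C=(l²−L²−A²−y'²−z²)/(2L)=-0.3031
  θ3 = atan2(B,A) + arccos(C/0.4284) = 1.3962

θ₁ = 0.0873, θ₂ = 1.1344, θ₃ = 1.3962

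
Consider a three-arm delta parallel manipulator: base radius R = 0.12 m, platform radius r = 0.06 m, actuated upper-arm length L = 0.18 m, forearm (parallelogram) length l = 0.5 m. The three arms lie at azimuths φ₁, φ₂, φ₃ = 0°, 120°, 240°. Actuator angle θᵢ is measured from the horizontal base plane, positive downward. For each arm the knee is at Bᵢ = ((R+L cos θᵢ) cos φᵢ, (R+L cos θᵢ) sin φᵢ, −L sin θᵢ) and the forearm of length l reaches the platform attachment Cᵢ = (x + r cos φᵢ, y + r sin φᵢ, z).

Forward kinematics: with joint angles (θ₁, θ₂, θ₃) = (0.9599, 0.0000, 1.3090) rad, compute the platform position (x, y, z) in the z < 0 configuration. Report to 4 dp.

(-0.0516, 0.2974, -0.4871)

S1 = (0.1632·cos0.0°, 0.1632·sin0.0°, -0.1474) = (0.1632, 0.0000, -0.1474)
φ2=120.0°: virtual centre (-0.1200, 0.2078, 0.0000), radius l
arm 3 at φ=240.0°: ρ3 = 0.1066;  S3 = (-0.0533, -0.0923, -0.1739)
eliminate P² terms by subtracting sphere 1 from 2 and 3
[-0.5665 0.4157 0.2949]·P = 0.0092;  [-0.4331 -0.1846 -0.0528]·P = -0.0068
Cramer: x(z) = 0.0040+0.1141z;  y(z) = 0.0275-0.5539z
into |P−S₁|² = l²: 1.3198z² + 0.2280z + -0.2021 = 0;  Δ = 1.1191;  z = -0.4871 or 0.3144 → z<0 root = -0.4871
x = -0.0516, y = 0.2974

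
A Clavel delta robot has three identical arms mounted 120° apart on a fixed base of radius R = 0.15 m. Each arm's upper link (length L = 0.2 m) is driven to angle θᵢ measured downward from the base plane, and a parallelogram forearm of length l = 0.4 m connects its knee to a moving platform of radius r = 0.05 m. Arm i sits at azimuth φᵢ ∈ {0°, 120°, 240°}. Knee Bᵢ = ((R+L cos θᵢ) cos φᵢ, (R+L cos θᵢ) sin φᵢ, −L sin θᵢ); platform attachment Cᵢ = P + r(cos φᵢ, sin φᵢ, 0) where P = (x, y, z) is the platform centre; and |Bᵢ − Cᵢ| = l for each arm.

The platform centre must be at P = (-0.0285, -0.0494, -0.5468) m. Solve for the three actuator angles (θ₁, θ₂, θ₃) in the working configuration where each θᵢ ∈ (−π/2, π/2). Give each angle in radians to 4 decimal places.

θ₁ = 1.3088, θ₂ = 1.3089, θ₃ = 1.0473

φ1=0.0° → target in arm frame (-0.0285, -0.0494)
  A cos θ + B sin θ = C:  0.1285·cos θ + -0.5468·sin θ = -0.4949
  θ1 = atan2(B,A) + arccos(C/0.5617) = 1.3088
φ2=120.0° → target in arm frame (-0.0285, 0.0494)
  A=0.1285, B=-0.5468, C=(l²−L²−A²−y'²−z²)/(2L)=-0.4949
  γ=atan2(-0.5468,0.1285)=-1.3399;  ψ=arccos(-0.8810)=2.6488;  θ2=γ+ψ≈1.3089
arm 3 (φ=240.0°): x'=0.0570, y'=0.0000
  e−x'=0.0430;  (l²−L²−(e−x')²−y'²−z²)/2L = -0.4521
  γ=atan2(-0.5468,0.0430)=-1.4924;  ψ=arccos(-0.8243)=2.5397;  θ3=γ+ψ≈1.0473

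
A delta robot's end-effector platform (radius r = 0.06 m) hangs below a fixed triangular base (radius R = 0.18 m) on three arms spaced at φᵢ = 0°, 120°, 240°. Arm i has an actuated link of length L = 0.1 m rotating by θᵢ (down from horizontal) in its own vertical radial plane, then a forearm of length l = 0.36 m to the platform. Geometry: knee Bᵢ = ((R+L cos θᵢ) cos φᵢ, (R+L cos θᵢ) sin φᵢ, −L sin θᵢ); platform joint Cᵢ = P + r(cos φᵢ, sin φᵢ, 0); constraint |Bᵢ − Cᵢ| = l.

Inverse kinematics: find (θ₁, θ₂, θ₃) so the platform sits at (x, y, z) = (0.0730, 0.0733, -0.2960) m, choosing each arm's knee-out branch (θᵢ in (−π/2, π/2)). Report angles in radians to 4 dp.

arm 1 (φ=0.0°): x'=0.0730, y'=0.0733
  e−x'=0.0470;  (l²−L²−(e−x')²−y'²−z²)/2L = 0.1220
  √(A²+B²)=0.2997;  θ1 = -1.4133+1.1515 ≈ -0.2618
arm 2 (φ=120.0°): x'=0.0270, y'=-0.0999
  A=0.0930, B=-0.2960, C=(l²−L²−A²−y'²−z²)/(2L)=0.0668
  θ2 = atan2(B,A) + arccos(C/0.3103) = 0.0875
φ3=240.0° → target in arm frame (-0.1000, 0.0266)
  e−x'=0.2200;  (l²−L²−(e−x')²−y'²−z²)/2L = -0.0856
  γ=atan2(-0.2960,0.2200)=-0.9317;  ψ=arccos(-0.2320)=1.8049;  θ3=γ+ψ≈0.8733

θ₁ = -0.2618, θ₂ = 0.0875, θ₃ = 0.8733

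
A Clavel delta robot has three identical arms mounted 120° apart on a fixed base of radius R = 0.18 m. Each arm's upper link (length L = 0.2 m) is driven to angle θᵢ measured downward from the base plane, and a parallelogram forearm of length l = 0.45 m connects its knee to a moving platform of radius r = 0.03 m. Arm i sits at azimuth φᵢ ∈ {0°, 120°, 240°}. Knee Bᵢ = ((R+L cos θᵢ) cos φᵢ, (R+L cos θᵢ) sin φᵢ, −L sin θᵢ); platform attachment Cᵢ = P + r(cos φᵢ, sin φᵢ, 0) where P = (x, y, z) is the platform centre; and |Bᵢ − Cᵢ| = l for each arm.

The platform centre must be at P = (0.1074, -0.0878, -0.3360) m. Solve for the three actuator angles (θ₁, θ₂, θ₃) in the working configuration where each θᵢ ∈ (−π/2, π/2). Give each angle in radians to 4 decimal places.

θ₁ = -0.1742, θ₂ = 0.8728, θ₃ = 0.2616

arm 1 (φ=0.0°): x'=0.1074, y'=-0.0878
  A cos θ + B sin θ = C:  0.0426·cos θ + -0.3360·sin θ = 0.1002
  √(A²+B²)=0.3387;  θ1 = -1.4447+1.2705 ≈ -0.1742
φ2=120.0° → target in arm frame (-0.1297, -0.0491)
  e−x'=0.2797;  (l²−L²−(e−x')²−y'²−z²)/2L = -0.0777
  θ2 = atan2(B,A) + arccos(C/0.4372) = 0.8728
φ3=240.0° → target in arm frame (0.0223, 0.1369)
  A cos θ + B sin θ = C:  0.1277·cos θ + -0.3360·sin θ = 0.0364
  √(A²+B²)=0.3594;  θ3 = -1.2077+1.4693 ≈ 0.2616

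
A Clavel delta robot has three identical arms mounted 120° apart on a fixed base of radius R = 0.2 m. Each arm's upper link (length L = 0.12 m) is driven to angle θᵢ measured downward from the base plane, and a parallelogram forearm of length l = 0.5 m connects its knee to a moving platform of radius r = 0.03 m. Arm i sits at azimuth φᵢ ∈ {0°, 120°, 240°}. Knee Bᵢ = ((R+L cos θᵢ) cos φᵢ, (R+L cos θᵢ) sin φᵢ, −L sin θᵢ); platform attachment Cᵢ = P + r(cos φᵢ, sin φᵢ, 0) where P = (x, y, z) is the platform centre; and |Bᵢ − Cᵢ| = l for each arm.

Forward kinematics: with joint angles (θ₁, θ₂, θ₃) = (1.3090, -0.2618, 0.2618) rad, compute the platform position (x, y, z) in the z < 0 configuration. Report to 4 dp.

(-0.1861, 0.0537, -0.4278)

arm 1 at φ=0.0°: ρ1 = 0.2011;  S1 = (0.2011, 0.0000, -0.1159)
φ2=120.0°: virtual centre (-0.1430, 0.2476, 0.0311), radius l
arm 3 at φ=240.0°: ρ3 = 0.2859;  S3 = (-0.1430, -0.2476, -0.0311)
subtract pairs → two planes through P
[-0.6880 0.4952 0.2939]·P = 0.0289;  [-0.6880 -0.4952 0.1697]·P = 0.0289
Cramer: x(z) = -0.0419+0.3369z;  y(z) = 0.0000-0.1254z
into |P−S₁|² = l²: 1.1293z² + 0.0681z + -0.1775 = 0;  Δ = 0.8065;  z = -0.4278 or 0.3675 → z<0 root = -0.4278
x = -0.1861, y = 0.0537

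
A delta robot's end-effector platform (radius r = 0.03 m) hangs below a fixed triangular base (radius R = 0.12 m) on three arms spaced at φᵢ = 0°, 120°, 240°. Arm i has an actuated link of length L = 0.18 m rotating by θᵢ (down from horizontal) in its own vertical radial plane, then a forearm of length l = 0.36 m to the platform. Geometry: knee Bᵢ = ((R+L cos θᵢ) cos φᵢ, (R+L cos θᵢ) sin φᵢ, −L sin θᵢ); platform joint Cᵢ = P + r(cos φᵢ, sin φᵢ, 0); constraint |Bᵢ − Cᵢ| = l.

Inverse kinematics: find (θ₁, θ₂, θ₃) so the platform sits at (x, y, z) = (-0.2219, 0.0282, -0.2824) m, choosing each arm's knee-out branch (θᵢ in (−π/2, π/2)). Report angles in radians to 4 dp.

arm 1 (φ=0.0°): x'=-0.2219, y'=0.0282
  A cos θ + B sin θ = C:  0.3119·cos θ + -0.2824·sin θ = -0.2240
  √(A²+B²)=0.4208;  θ1 = -0.7358+2.1321 ≈ 1.3963
rotate P by −φ2: (0.1354, 0.1781, -0.2824)
  A cos θ + B sin θ = C:  -0.0454·cos θ + -0.2824·sin θ = -0.0453
  √(A²+B²)=0.2860;  θ2 = -1.7301+1.7299 ≈ -0.0002
rotate P by −φ3: (0.0865, -0.2063, -0.2824)
  A=0.0035, B=-0.2824, C=(l²−L²−A²−y'²−z²)/(2L)=-0.0697
  γ=atan2(-0.2824,0.0035)=-1.5585;  ψ=arccos(-0.2470)=1.8203;  θ3=γ+ψ≈0.2618

θ₁ = 1.3963, θ₂ = -0.0002, θ₃ = 0.2618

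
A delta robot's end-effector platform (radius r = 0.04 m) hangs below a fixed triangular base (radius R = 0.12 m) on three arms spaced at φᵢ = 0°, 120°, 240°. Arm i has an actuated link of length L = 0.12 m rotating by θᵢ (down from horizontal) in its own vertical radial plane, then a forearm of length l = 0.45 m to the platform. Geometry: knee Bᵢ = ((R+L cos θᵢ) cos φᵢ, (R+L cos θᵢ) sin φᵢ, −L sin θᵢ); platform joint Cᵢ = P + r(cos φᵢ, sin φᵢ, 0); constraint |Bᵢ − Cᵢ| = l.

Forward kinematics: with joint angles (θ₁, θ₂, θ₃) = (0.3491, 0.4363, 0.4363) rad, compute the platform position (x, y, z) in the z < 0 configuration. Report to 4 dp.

(0.0164, 0.0000, -0.4551)

centre 1 = (0.1928·cos0.0°, 0.1928·sin0.0°, -0.0410) = (0.1928, 0.0000, -0.0410)
arm 2 at φ=120.0°: e+L cos θ2 = 0.1888;  centre 2 = (-0.0944, 0.1635, -0.0507)
φ3=240.0°: virtual centre (-0.0944, -0.1635, -0.0507), radius l
subtract pairs → two planes through P
[-0.5743 0.3269 -0.0193]·P = -0.0006;  [-0.5743 -0.3269 -0.0193]·P = -0.0006
det = 0.3755;  x = 0.0011+-0.0337z,  y = 0.0000+0.0000z
into |P−centre ₁|² = l²: 1.0011z² + 0.0950z + -0.1641 = 0;  Δ = 0.6661;  z = -0.4551 or 0.3602 → z<0 root = -0.4551
x = 0.0164, y = 0.0000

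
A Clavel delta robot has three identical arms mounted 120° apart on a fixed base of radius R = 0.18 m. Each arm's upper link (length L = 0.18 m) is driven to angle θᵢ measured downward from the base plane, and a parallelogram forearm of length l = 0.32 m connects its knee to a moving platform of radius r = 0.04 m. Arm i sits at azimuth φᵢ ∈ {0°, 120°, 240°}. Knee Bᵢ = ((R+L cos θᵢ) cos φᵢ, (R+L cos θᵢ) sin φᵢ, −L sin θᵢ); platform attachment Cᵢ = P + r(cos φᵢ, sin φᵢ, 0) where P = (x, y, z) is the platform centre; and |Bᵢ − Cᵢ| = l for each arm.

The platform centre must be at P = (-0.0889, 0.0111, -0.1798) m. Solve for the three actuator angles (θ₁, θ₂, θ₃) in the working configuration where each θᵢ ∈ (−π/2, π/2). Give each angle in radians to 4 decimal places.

θ₁ = 1.0471, θ₂ = 0.0872, θ₃ = 0.2620

φ1=0.0° → target in arm frame (-0.0889, 0.0111)
  A=0.2289, B=-0.1798, C=(l²−L²−A²−y'²−z²)/(2L)=-0.0412
  γ=atan2(-0.1798,0.2289)=-0.6658;  ψ=arccos(-0.1417)=1.7130;  θ1=γ+ψ≈1.0471
rotate P by −φ2: (0.0541, 0.0714, -0.1798)
  A cos θ + B sin θ = C:  0.0859·cos θ + -0.1798·sin θ = 0.0700
  θ2 = atan2(B,A) + arccos(C/0.1993) = 0.0872
arm 3 (φ=240.0°): x'=0.0348, y'=-0.0825
  e−x'=0.1052;  (l²−L²−(e−x')²−y'²−z²)/2L = 0.0550
  θ3 = atan2(B,A) + arccos(C/0.2083) = 0.2620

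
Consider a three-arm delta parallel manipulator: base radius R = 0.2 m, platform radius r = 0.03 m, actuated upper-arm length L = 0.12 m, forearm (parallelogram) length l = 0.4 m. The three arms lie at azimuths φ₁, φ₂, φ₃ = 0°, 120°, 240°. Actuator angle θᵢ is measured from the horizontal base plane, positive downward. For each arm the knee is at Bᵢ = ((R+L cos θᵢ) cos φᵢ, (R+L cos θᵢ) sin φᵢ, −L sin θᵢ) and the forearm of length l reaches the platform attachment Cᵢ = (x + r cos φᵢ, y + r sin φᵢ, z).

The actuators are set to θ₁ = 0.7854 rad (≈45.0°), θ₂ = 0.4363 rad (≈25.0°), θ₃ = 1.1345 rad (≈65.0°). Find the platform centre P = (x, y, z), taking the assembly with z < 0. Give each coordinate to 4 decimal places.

(0.0020, 0.0747, -0.3857)

centre 1 = (0.2549·cos0.0°, 0.2549·sin0.0°, -0.0849) = (0.2549, 0.0000, -0.0849)
arm 2 at φ=120.0°: (R−r)+L cos θ2 = 0.2788;  centre 2 = (-0.1394, 0.2414, -0.0507)
φ3=240.0°: virtual centre (-0.1104, -0.1911, -0.1088), radius l
|centre ₂|²−|centre ₁|² = 0.0081;  |centre ₃|²−|centre ₁|² = -0.0116
[-0.7885 0.4828 0.0683]·P = 0.0081;  [-0.7304 -0.3823 -0.0478]·P = -0.0116
Cramer: x(z) = 0.0038+0.0046z;  y(z) = 0.0231-0.1339z
quadratic in z: (1.0179)z²+(0.1612)z+(-0.0892)=0, √Δ=0.6240 → z ∈ {-0.3857, 0.2273}; z = -0.3857 (taking z<0)
x = 0.0020, y = 0.0747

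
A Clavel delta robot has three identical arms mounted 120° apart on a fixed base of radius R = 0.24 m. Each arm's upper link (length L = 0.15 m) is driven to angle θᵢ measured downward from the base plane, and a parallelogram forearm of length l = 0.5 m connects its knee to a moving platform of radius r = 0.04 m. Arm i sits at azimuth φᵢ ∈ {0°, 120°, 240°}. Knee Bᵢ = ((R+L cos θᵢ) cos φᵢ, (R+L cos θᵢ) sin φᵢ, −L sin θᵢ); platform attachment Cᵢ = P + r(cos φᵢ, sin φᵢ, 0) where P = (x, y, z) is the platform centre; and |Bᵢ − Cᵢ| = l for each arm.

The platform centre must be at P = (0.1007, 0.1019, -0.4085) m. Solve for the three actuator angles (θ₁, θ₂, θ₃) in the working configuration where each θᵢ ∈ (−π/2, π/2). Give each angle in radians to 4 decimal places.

θ₁ = -0.0875, θ₂ = 0.2617, θ₃ = 1.0472

φ1=0.0° → target in arm frame (0.1007, 0.1019)
  A cos θ + B sin θ = C:  0.0993·cos θ + -0.4085·sin θ = 0.1346
  γ=atan2(-0.4085,0.0993)=-1.3323;  ψ=arccos(0.3202)=1.2449;  θ1=γ+ψ≈-0.0875
arm 2 (φ=120.0°): x'=0.0379, y'=-0.1382
  A cos θ + B sin θ = C:  0.1621·cos θ + -0.4085·sin θ = 0.0509
  γ=atan2(-0.4085,0.1621)=-1.1930;  ψ=arccos(0.1158)=1.4548;  θ2=γ+ψ≈0.2617
arm 3 (φ=240.0°): x'=-0.1386, y'=0.0363
  e−x'=0.3386;  (l²−L²−(e−x')²−y'²−z²)/2L = -0.1845
  θ3 = atan2(B,A) + arccos(C/0.5306) = 1.0472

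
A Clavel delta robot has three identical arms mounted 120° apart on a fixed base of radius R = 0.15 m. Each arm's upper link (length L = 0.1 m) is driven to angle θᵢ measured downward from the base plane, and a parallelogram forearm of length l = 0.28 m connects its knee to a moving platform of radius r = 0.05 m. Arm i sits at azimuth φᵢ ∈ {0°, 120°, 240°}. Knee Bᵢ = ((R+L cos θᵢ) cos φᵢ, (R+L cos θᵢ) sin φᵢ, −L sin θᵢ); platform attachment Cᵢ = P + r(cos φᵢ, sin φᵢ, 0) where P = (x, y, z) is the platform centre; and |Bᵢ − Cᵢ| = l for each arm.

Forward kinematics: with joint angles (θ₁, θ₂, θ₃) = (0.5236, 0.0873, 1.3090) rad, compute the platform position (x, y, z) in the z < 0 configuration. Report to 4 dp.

(0.0242, 0.1076, -0.2511)

φ1=0.0°: virtual centre (0.1866, 0.0000, -0.0500), radius l
S2 = (0.1996·cos120.0°, 0.1996·sin120.0°, -0.0087) = (-0.0998, 0.1729, -0.0087)
arm 3 at φ=240.0°: ρ3 = 0.1259;  S3 = (-0.0629, -0.1090, -0.0966)
|S₂|²−|S₁|² = 0.0026;  |S₃|²−|S₁|² = -0.0121
plane₁₂: -0.5728x+0.3458y+0.0826z = 0.0026
det = 0.2975;  x = 0.0122+-0.0478z,  y = 0.0278+-0.3180z
into |P−S₁|² = l²: 1.1034z² + 0.0990z + -0.0447 = 0;  Δ = 0.2072;  z = -0.2511 or 0.1614 → z<0 root = -0.2511
x = 0.0242, y = 0.1076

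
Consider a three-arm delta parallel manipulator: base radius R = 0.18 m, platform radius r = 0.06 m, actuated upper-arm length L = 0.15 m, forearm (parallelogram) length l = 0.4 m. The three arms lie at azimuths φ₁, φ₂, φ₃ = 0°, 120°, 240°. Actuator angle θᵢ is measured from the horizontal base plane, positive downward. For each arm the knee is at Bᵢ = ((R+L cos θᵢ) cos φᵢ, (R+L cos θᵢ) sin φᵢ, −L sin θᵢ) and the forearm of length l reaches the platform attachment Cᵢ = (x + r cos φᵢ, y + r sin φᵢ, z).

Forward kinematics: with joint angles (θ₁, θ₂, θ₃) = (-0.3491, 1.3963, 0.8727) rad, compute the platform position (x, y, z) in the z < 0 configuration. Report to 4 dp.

φ1=0.0°: virtual centre (0.2610, 0.0000, 0.0513), radius l
centre 2 = (0.1460·cos120.0°, 0.1460·sin120.0°, -0.1477) = (-0.0730, 0.1265, -0.1477)
φ3=240.0°: virtual centre (-0.1082, -0.1874, -0.1149), radius l
subtract pairs → two planes through P
[-0.6679 0.2530 -0.3981]·P = -0.0276;  [-0.7383 -0.3748 -0.3324]·P = -0.0107
det = 0.4371;  x = 0.0298+-0.5337z,  y = -0.0302+0.1644z
quadratic in z: (1.3119)z²+(0.1341)z+(-0.1030)=0, √Δ=0.7474 → z ∈ {-0.3360, 0.2338}; z = -0.3360 (taking z<0)
x = 0.2092, y = -0.0855

(0.2092, -0.0855, -0.3360)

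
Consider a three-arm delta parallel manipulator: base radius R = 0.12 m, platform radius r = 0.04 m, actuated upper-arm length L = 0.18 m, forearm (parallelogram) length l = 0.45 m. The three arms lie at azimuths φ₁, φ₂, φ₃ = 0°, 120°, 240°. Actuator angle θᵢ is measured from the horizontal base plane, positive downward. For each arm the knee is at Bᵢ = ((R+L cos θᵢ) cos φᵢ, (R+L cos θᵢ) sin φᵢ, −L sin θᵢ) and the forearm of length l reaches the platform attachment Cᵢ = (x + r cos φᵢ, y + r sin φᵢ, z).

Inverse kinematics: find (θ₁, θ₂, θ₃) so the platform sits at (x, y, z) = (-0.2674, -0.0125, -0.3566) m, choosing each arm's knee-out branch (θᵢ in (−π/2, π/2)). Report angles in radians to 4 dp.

θ₁ = 1.2220, θ₂ = 0.0002, θ₃ = -0.0869

arm 1 (φ=0.0°): x'=-0.2674, y'=-0.0125
  e−x'=0.3474;  (l²−L²−(e−x')²−y'²−z²)/2L = -0.2164
  √(A²+B²)=0.4978;  θ1 = -0.7985+2.0205 ≈ 1.2220
rotate P by −φ2: (0.1229, 0.2378, -0.3566)
  A=-0.0429, B=-0.3566, C=(l²−L²−A²−y'²−z²)/(2L)=-0.0430
  √(A²+B²)=0.3592;  θ2 = -1.6905+1.6907 ≈ 0.0002
φ3=240.0° → target in arm frame (0.1445, -0.2253)
  A=-0.0645, B=-0.3566, C=(l²−L²−A²−y'²−z²)/(2L)=-0.0333
  γ=atan2(-0.3566,-0.0645)=-1.7498;  ψ=arccos(-0.0920)=1.6629;  θ3=γ+ψ≈-0.0869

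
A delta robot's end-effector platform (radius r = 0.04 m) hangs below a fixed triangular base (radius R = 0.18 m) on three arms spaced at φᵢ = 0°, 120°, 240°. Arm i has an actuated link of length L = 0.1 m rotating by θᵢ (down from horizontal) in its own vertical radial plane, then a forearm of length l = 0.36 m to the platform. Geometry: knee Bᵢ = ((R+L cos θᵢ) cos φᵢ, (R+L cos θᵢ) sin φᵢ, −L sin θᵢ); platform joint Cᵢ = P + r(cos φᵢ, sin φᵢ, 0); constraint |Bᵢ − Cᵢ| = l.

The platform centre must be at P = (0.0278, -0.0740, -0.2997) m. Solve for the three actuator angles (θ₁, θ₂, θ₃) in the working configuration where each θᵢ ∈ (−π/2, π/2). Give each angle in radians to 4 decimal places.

θ₁ = 0.1741, θ₂ = 0.8728, θ₃ = -0.0003

arm 1 (φ=0.0°): x'=0.0278, y'=-0.0740
  A=0.1122, B=-0.2997, C=(l²−L²−A²−y'²−z²)/(2L)=0.0586
  γ=atan2(-0.2997,0.1122)=-1.2126;  ψ=arccos(0.1830)=1.3867;  θ1=γ+ψ≈0.1741
rotate P by −φ2: (-0.0780, 0.0129, -0.2997)
  A=0.2180, B=-0.2997, C=(l²−L²−A²−y'²−z²)/(2L)=-0.0895
  γ=atan2(-0.2997,0.2180)=-0.9420;  ψ=arccos(-0.2416)=1.8148;  θ2=γ+ψ≈0.8728
arm 3 (φ=240.0°): x'=0.0502, y'=0.0611
  e−x'=0.0898;  (l²−L²−(e−x')²−y'²−z²)/2L = 0.0899
  √(A²+B²)=0.3129;  θ3 = -1.2796+1.2793 ≈ -0.0003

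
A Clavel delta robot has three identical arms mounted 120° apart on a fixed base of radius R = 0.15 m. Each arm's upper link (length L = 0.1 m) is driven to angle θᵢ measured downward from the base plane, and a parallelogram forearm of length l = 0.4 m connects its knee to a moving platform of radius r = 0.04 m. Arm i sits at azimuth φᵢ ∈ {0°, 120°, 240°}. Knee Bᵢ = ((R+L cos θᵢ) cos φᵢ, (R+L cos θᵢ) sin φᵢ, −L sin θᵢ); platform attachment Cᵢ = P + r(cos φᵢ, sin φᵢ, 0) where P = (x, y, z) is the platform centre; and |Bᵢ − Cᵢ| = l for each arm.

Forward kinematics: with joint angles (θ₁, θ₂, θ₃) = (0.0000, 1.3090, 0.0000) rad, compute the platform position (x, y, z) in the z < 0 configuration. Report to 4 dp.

arm 1 at φ=0.0°: e+L cos θ1 = 0.2100;  O1 = (0.2100, 0.0000, 0.0000)
arm 2 at φ=120.0°: e+L cos θ2 = 0.1359;  O2 = (-0.0679, 0.1177, -0.0966)
φ3=240.0°: virtual centre (-0.1050, -0.1819, 0.0000), radius l
subtract pairs → two planes through P
linear system: -0.5559x+0.2354y = -0.0163−-0.1932z; -0.6300x+-0.3637y = 0.0000−0.0000z
Cramer: x(z) = 0.0169-0.2005z;  y(z) = -0.0293+0.3473z
sphere 1 gives Az²+Bz+C=0 with A=1.1608, B=0.0571, C=-0.1219;  B²−4AC=0.5691;  roots -0.3495, 0.3004;  negative root z = -0.3495
x = 0.0870, y = -0.1507

(0.0870, -0.1507, -0.3495)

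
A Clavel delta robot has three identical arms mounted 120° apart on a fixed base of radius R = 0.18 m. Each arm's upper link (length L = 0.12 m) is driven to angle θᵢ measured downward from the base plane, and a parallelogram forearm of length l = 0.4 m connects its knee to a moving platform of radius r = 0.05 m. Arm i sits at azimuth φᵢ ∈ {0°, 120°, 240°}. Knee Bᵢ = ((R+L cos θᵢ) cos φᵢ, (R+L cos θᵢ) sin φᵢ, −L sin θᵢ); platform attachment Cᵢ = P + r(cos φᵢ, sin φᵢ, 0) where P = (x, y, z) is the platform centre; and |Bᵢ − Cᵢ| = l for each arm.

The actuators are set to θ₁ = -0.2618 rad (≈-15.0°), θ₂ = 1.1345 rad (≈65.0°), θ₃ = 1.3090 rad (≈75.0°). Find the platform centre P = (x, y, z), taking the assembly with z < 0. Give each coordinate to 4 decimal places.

arm 1 at φ=0.0°: ρ1 = 0.2459;  O1 = (0.2459, 0.0000, 0.0311)
O2 = (0.1807·cos120.0°, 0.1807·sin120.0°, -0.1088) = (-0.0904, 0.1565, -0.1088)
O3 = (0.1611·cos240.0°, 0.1611·sin240.0°, -0.1159) = (-0.0805, -0.1395, -0.1159)
subtract pairs → two planes through P
linear system: -0.6725x+0.3130y = -0.0170−-0.2796z; -0.6529x+-0.2790y = -0.0221−-0.2939z
det = 0.3920;  x = 0.0297+-0.4337z,  y = 0.0096+-0.0386z
sphere 1 gives Az²+Bz+C=0 with A=1.1896, B=0.1247, C=-0.1122;  B²−4AC=0.5494;  roots -0.3640, 0.2591;  negative root z = -0.3640
x = 0.1875, y = 0.0237

(0.1875, 0.0237, -0.3640)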